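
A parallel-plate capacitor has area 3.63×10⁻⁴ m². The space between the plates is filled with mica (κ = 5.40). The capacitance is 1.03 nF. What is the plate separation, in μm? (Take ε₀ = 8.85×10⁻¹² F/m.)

d = κε₀A/C = 5.40 × 8.85×10⁻¹² × 3.63×10⁻⁴ / 1.03×10⁻⁹ = 1.68×10⁻⁵ m.

16.8 μm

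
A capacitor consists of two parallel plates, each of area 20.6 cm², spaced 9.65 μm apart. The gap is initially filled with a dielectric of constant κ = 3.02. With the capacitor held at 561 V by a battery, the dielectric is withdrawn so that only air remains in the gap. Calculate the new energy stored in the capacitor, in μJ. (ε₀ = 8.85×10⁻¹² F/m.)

297 μJ

A = 20.6 cm² = 2.06×10⁻³ m².
Initially C₁ = κε₀A/d = 3.02 × 8.85×10⁻¹² × 2.06×10⁻³ / 9.65×10⁻⁶ = 5.71×10⁻⁹ F.
U₁ = 8.98×10⁻⁴ J.
Battery connected ⇒ V is held fixed. C₂ = 0.331 C₁ and U = ½CV², so U₂/U₁ = C₂/C₁ = 0.331.
U₂ = 0.331 × 8.98×10⁻⁴ = 2.97×10⁻⁴ J.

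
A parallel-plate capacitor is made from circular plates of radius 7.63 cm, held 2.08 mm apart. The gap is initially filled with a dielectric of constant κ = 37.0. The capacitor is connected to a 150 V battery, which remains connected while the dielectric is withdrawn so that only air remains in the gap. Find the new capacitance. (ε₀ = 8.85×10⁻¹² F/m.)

C ≈ 77.8 pF

A = π(7.63 cm)² = 1.83×10⁻² m².
Initially C₁ = κε₀A/d = 37.0 × 8.85×10⁻¹² × 1.83×10⁻² / 2.08×10⁻³ = 2.88×10⁻⁹ F.
C = κε₀A/d scales with κ, so C₂/C₁ = 1/κ = 1/37.0 = 0.0270.
C₂ = 0.0270 × 2.88×10⁻⁹ = 7.78×10⁻¹¹ F.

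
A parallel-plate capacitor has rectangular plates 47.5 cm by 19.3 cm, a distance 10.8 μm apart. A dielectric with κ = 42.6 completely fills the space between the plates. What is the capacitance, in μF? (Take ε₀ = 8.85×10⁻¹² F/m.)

C ≈ 3.20 μF

A = 47.5 × 19.3 cm² = 9.17×10⁻² m².
C = κε₀A/d = 42.6 × 8.85×10⁻¹² × 9.17×10⁻² / 1.08×10⁻⁵ = 3.20×10⁻⁶ F.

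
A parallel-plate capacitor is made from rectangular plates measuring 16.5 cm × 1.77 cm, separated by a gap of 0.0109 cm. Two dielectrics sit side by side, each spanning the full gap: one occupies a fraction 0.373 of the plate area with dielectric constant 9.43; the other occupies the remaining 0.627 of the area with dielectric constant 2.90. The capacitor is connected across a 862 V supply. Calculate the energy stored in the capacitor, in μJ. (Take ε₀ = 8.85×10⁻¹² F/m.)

A = 16.5 × 1.77 cm² = 2.92×10⁻³ m².
Side-by-side slabs ⇒ two capacitors in parallel, each spanning the full gap.
C₁ = κ₁ε₀A₁/d = 9.43 × 8.85×10⁻¹² × 1.09×10⁻³ / 1.09×10⁻⁴ = 8.34×10⁻¹⁰ F.
C₂ = κ₂ε₀A₂/d = 2.90 × 8.85×10⁻¹² × 1.83×10⁻³ / 1.09×10⁻⁴ = 4.31×10⁻¹⁰ F.
C = C₁ + C₂ = 1.27×10⁻⁹ F.
U = ½CV² = ½ × 1.27×10⁻⁹ × (862)² = 4.70×10⁻⁴ J.

U ≈ 470 μJ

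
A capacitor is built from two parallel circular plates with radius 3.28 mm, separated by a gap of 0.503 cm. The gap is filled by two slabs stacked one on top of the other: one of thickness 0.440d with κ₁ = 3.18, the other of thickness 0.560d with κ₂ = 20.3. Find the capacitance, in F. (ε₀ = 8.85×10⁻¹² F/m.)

A = π(3.28 mm)² = 3.38×10⁻⁵ m².
Stacked slabs ⇒ two capacitors in series, each with the full plate area.
C₁ = κ₁ε₀A/d₁ = 3.18 × 8.85×10⁻¹² × 3.38×10⁻⁵ / 2.21×10⁻³ = 4.30×10⁻¹³ F.
C₂ = κ₂ε₀A/d₂ = 20.3 × 8.85×10⁻¹² × 3.38×10⁻⁵ / 2.82×10⁻³ = 2.16×10⁻¹² F.
C = (1/C₁ + 1/C₂)⁻¹ = 3.58×10⁻¹³ F.

C ≈ 3.58×10⁻¹³ F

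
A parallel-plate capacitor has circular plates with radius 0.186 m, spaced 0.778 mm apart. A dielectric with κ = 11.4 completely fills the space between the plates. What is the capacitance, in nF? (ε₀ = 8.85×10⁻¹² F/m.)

14.1 nF

A = π(0.186 m)² = 0.109 m².
C = κε₀A/d = 11.4 × 8.85×10⁻¹² × 0.109 / 7.78×10⁻⁴ = 1.41×10⁻⁸ F.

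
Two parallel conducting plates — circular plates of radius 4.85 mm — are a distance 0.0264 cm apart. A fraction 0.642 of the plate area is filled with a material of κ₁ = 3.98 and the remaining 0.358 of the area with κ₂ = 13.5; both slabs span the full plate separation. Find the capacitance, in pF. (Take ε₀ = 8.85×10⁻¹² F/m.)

18.3 pF

A = π(4.85 mm)² = 7.39×10⁻⁵ m².
Side-by-side slabs ⇒ two capacitors in parallel, each spanning the full gap.
C₁ = κ₁ε₀A₁/d = 3.98 × 8.85×10⁻¹² × 4.74×10⁻⁵ / 2.64×10⁻⁴ = 6.33×10⁻¹² F.
C₂ = κ₂ε₀A₂/d = 13.5 × 8.85×10⁻¹² × 2.65×10⁻⁵ / 2.64×10⁻⁴ = 1.20×10⁻¹¹ F.
C = C₁ + C₂ = 1.83×10⁻¹¹ F.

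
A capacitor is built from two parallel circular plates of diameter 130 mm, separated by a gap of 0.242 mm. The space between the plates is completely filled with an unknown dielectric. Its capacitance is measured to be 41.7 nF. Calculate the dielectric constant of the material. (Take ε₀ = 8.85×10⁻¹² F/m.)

κ ≈ 85.9

A = π(130/2 mm)² = 1.33×10⁻² m².
κ = Cd/(ε₀A) = 4.17×10⁻⁸ × 2.42×10⁻⁴ / (8.85×10⁻¹² × 1.33×10⁻²) = 85.9.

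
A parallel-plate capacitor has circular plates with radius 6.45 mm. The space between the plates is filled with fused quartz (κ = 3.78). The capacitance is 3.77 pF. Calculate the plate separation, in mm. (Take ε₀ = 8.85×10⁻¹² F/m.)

d ≈ 1.16 mm

A = π(6.45 mm)² = 1.31×10⁻⁴ m².
d = κε₀A/C = 3.78 × 8.85×10⁻¹² × 1.31×10⁻⁴ / 3.77×10⁻¹² = 1.16×10⁻³ m.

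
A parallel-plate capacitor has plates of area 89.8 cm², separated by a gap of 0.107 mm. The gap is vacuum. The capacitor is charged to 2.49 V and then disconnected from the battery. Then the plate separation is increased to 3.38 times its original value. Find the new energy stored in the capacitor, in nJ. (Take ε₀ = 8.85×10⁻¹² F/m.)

A = 89.8 cm² = 8.98×10⁻³ m².
Initially C₁ = ε₀A/d = 8.85×10⁻¹² × 8.98×10⁻³ / 1.07×10⁻⁴ = 7.43×10⁻¹⁰ F.
U₁ = 2.30×10⁻⁹ J.
Isolated ⇒ Q is held fixed. C₂ = 0.296 C₁ and U = Q²/(2C), so U₂/U₁ = C₁/C₂ = 3.38.
U₂ = 3.38 × 2.30×10⁻⁹ = 7.78×10⁻⁹ J.

7.78 nJ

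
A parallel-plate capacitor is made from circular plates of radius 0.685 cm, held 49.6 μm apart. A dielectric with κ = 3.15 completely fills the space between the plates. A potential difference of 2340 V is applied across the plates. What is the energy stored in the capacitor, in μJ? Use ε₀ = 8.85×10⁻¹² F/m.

U ≈ 227 μJ

A = π(0.685 cm)² = 1.47×10⁻⁴ m².
C = κε₀A/d = 3.15 × 8.85×10⁻¹² × 1.47×10⁻⁴ / 4.96×10⁻⁵ = 8.29×10⁻¹¹ F.
U = ½CV² = ½ × 8.29×10⁻¹¹ × (2340)² = 2.27×10⁻⁴ J.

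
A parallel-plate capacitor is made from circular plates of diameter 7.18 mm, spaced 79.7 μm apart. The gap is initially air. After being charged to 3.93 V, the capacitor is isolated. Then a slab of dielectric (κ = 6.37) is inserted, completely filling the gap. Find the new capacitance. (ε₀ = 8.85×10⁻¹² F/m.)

28.6 pF

A = π(7.18/2 mm)² = 4.05×10⁻⁵ m².
Initially C₁ = ε₀A/d = 8.85×10⁻¹² × 4.05×10⁻⁵ / 7.97×10⁻⁵ = 4.50×10⁻¹² F.
C = κε₀A/d scales with κ, so C₂/C₁ = κ = 6.37.
C₂ = 6.37 × 4.50×10⁻¹² = 2.86×10⁻¹¹ F.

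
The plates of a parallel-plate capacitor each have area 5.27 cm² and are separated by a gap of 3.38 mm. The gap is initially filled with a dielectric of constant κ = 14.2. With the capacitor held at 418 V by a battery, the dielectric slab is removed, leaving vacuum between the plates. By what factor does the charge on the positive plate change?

Battery connected ⇒ V is held fixed.
C₂ = 0.0704 C₁ and Q = CV, so Q₂/Q₁ = C₂/C₁ = 0.0704.

Q₂/Q₁ ≈ 0.0704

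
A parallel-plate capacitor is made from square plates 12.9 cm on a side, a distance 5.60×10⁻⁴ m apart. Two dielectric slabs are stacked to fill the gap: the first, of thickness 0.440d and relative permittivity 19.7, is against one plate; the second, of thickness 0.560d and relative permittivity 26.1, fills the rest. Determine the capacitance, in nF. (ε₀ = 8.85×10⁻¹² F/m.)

C ≈ 6.01 nF

A = (12.9 cm)² = 1.66×10⁻² m².
Stacked slabs ⇒ two capacitors in series, each with the full plate area.
C₁ = κ₁ε₀A/d₁ = 19.7 × 8.85×10⁻¹² × 1.66×10⁻² / 2.46×10⁻⁴ = 1.18×10⁻⁸ F.
C₂ = κ₂ε₀A/d₂ = 26.1 × 8.85×10⁻¹² × 1.66×10⁻² / 3.14×10⁻⁴ = 1.23×10⁻⁸ F.
C = (1/C₁ + 1/C₂)⁻¹ = 6.01×10⁻⁹ F.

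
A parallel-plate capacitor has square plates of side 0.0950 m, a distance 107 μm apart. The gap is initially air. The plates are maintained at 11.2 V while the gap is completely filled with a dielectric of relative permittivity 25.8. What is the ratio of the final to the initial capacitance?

C = κε₀A/d scales with κ, so C₂/C₁ = κ = 25.8.

25.8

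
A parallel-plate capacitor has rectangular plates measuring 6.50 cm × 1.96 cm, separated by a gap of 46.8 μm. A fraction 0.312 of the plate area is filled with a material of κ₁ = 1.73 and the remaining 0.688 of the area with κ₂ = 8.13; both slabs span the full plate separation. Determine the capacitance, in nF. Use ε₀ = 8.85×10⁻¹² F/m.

C ≈ 1.48 nF

A = 6.50 × 1.96 cm² = 1.27×10⁻³ m².
Side-by-side slabs ⇒ two capacitors in parallel, each spanning the full gap.
C₁ = κ₁ε₀A₁/d = 1.73 × 8.85×10⁻¹² × 3.97×10⁻⁴ / 4.68×10⁻⁵ = 1.30×10⁻¹⁰ F.
C₂ = κ₂ε₀A₂/d = 8.13 × 8.85×10⁻¹² × 8.77×10⁻⁴ / 4.68×10⁻⁵ = 1.35×10⁻⁹ F.
C = C₁ + C₂ = 1.48×10⁻⁹ F.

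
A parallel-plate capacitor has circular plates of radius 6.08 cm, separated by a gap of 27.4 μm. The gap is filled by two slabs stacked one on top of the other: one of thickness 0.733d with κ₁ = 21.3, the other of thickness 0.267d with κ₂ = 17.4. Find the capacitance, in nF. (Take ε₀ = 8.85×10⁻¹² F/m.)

A = π(6.08 cm)² = 1.16×10⁻² m².
Stacked slabs ⇒ two capacitors in series, each with the full plate area.
C₁ = κ₁ε₀A/d₁ = 21.3 × 8.85×10⁻¹² × 1.16×10⁻² / 2.01×10⁻⁵ = 1.09×10⁻⁷ F.
C₂ = κ₂ε₀A/d₂ = 17.4 × 8.85×10⁻¹² × 1.16×10⁻² / 7.32×10⁻⁶ = 2.44×10⁻⁷ F.
C = (1/C₁ + 1/C₂)⁻¹ = 7.54×10⁻⁸ F.

75.4 nF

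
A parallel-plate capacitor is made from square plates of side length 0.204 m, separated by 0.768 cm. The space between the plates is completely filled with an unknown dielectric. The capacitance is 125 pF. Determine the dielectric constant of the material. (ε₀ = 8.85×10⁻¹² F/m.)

A = (0.204 m)² = 4.16×10⁻² m².
κ = Cd/(ε₀A) = 1.25×10⁻¹⁰ × 7.68×10⁻³ / (8.85×10⁻¹² × 4.16×10⁻²) = 2.61.

2.61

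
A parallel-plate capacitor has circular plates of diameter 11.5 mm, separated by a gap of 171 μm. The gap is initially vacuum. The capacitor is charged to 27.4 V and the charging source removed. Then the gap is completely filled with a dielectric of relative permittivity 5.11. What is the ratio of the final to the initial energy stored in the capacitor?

Isolated ⇒ Q is held fixed.
C₂ = 5.11 C₁ and U = Q²/(2C), so U₂/U₁ = C₁/C₂ = 0.196.

U₂/U₁ ≈ 0.196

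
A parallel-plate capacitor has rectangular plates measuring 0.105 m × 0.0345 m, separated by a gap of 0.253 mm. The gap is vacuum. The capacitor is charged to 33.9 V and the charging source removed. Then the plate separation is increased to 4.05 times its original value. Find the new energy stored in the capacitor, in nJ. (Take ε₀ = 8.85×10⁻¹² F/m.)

A = 0.105 × 0.0345 m² = 3.62×10⁻³ m².
Initially C₁ = ε₀A/d = 8.85×10⁻¹² × 3.62×10⁻³ / 2.53×10⁻⁴ = 1.27×10⁻¹⁰ F.
U₁ = 7.28×10⁻⁸ J.
Isolated ⇒ Q is held fixed. C₂ = 0.247 C₁ and U = Q²/(2C), so U₂/U₁ = C₁/C₂ = 4.05.
U₂ = 4.05 × 7.28×10⁻⁸ = 2.95×10⁻⁷ J.

U ≈ 295 nJ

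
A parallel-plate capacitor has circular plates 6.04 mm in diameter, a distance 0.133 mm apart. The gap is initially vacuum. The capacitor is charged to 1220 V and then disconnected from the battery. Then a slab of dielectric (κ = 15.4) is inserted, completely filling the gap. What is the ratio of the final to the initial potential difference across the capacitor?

V₂/V₁ ≈ 0.0649

Isolated ⇒ Q is held fixed.
C₂ = 15.4 C₁ and V = Q/C, so V₂/V₁ = C₁/C₂ = 0.0649.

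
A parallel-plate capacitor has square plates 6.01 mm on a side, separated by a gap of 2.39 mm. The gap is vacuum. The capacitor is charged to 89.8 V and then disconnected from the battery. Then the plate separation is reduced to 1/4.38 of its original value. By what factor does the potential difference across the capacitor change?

Isolated ⇒ Q is held fixed.
C₂ = 4.38 C₁ and V = Q/C, so V₂/V₁ = C₁/C₂ = 0.228.

V₂/V₁ ≈ 0.228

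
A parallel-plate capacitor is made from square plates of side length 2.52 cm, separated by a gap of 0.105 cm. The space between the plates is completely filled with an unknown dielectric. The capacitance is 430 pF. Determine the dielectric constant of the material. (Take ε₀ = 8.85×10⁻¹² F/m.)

κ ≈ 80.3

A = (2.52 cm)² = 6.35×10⁻⁴ m².
κ = Cd/(ε₀A) = 4.30×10⁻¹⁰ × 1.05×10⁻³ / (8.85×10⁻¹² × 6.35×10⁻⁴) = 80.3.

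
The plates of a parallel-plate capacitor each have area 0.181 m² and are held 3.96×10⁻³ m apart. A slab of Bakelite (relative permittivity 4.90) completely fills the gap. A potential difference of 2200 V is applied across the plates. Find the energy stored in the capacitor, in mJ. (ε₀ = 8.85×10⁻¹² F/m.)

C = κε₀A/d = 4.90 × 8.85×10⁻¹² × 0.181 / 3.96×10⁻³ = 1.98×10⁻⁹ F.
U = ½CV² = ½ × 1.98×10⁻⁹ × (2200)² = 4.80×10⁻³ J.

U ≈ 4.80 mJ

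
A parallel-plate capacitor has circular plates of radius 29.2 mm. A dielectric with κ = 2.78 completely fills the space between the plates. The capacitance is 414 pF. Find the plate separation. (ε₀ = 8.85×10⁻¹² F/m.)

159 μm

A = π(29.2 mm)² = 2.68×10⁻³ m².
d = κε₀A/C = 2.78 × 8.85×10⁻¹² × 2.68×10⁻³ / 4.14×10⁻¹⁰ = 1.59×10⁻⁴ m.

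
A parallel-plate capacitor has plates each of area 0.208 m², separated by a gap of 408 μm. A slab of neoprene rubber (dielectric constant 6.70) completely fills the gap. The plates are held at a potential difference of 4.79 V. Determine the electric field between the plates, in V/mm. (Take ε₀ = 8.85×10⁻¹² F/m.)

E = V/d = 4.79 / 4.08×10⁻⁴ = 1.17×10⁴ V/m.

E ≈ 11.7 V/mm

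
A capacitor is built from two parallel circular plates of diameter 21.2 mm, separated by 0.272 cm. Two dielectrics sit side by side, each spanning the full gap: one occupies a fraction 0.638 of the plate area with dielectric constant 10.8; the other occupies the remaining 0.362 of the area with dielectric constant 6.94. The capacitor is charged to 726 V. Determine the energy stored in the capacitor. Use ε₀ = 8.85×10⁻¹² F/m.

A = π(21.2/2 mm)² = 3.53×10⁻⁴ m².
Side-by-side slabs ⇒ two capacitors in parallel, each spanning the full gap.
C₁ = κ₁ε₀A₁/d = 10.8 × 8.85×10⁻¹² × 2.25×10⁻⁴ / 2.72×10⁻³ = 7.91×10⁻¹² F.
C₂ = κ₂ε₀A₂/d = 6.94 × 8.85×10⁻¹² × 1.28×10⁻⁴ / 2.72×10⁻³ = 2.89×10⁻¹² F.
C = C₁ + C₂ = 1.08×10⁻¹¹ F.
U = ½CV² = ½ × 1.08×10⁻¹¹ × (726)² = 2.85×10⁻⁶ J.

U ≈ 2.85 μJ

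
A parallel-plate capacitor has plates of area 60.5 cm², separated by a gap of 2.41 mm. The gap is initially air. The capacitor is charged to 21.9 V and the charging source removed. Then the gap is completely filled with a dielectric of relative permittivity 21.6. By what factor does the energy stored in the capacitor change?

U₂/U₁ ≈ 0.0463

Isolated ⇒ Q is held fixed.
C₂ = 21.6 C₁ and U = Q²/(2C), so U₂/U₁ = C₁/C₂ = 0.0463.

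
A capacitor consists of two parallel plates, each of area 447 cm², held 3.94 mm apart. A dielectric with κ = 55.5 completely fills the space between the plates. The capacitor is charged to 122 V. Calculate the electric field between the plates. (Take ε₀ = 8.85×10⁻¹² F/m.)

E ≈ 31.0 kV/m

E = V/d = 122 / 3.94×10⁻³ = 3.10×10⁴ V/m.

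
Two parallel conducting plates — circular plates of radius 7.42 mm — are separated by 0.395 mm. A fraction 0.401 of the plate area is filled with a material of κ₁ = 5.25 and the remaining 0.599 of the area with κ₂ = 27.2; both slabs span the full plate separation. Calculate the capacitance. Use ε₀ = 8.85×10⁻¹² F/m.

71.3 pF

A = π(7.42 mm)² = 1.73×10⁻⁴ m².
Side-by-side slabs ⇒ two capacitors in parallel, each spanning the full gap.
C₁ = κ₁ε₀A₁/d = 5.25 × 8.85×10⁻¹² × 6.94×10⁻⁵ / 3.95×10⁻⁴ = 8.16×10⁻¹² F.
C₂ = κ₂ε₀A₂/d = 27.2 × 8.85×10⁻¹² × 1.04×10⁻⁴ / 3.95×10⁻⁴ = 6.31×10⁻¹¹ F.
C = C₁ + C₂ = 7.13×10⁻¹¹ F.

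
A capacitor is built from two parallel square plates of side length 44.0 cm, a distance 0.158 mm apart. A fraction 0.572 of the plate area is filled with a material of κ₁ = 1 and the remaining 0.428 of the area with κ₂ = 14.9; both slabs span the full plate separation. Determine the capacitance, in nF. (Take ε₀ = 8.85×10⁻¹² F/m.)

A = (44.0 cm)² = 0.194 m².
Side-by-side slabs ⇒ two capacitors in parallel, each spanning the full gap.
C₁ = κ₁ε₀A₁/d = 1.00 × 8.85×10⁻¹² × 0.111 / 1.58×10⁻⁴ = 6.20×10⁻⁹ F.
C₂ = κ₂ε₀A₂/d = 14.9 × 8.85×10⁻¹² × 8.29×10⁻² / 1.58×10⁻⁴ = 6.92×10⁻⁸ F.
C = C₁ + C₂ = 7.54×10⁻⁸ F.

C ≈ 75.4 nF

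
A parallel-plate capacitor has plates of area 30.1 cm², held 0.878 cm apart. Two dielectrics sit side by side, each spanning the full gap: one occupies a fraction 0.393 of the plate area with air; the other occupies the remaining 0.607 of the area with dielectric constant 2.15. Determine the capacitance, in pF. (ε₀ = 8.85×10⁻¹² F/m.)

A = 30.1 cm² = 3.01×10⁻³ m².
Side-by-side slabs ⇒ two capacitors in parallel, each spanning the full gap.
C₁ = κ₁ε₀A₁/d = 1.00 × 8.85×10⁻¹² × 1.18×10⁻³ / 8.78×10⁻³ = 1.19×10⁻¹² F.
C₂ = κ₂ε₀A₂/d = 2.15 × 8.85×10⁻¹² × 1.83×10⁻³ / 8.78×10⁻³ = 3.96×10⁻¹² F.
C = C₁ + C₂ = 5.15×10⁻¹² F.

5.15 pF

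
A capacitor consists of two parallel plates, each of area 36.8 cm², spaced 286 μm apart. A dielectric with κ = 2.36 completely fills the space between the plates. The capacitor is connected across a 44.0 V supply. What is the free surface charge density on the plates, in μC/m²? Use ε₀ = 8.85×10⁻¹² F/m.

A = 36.8 cm² = 3.68×10⁻³ m².
C = κε₀A/d = 2.36 × 8.85×10⁻¹² × 3.68×10⁻³ / 2.86×10⁻⁴ = 2.69×10⁻¹⁰ F.
σ = Q/A = CV/A = 2.69×10⁻¹⁰ × 44.0 / 3.68×10⁻³ = 3.21×10⁻⁶ C/m².

σ ≈ 3.21 μC/m²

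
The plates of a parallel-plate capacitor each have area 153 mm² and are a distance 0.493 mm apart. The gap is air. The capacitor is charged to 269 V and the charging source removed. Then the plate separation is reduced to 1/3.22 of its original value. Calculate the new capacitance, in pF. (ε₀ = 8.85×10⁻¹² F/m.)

8.84 pF

A = 153 mm² = 1.53×10⁻⁴ m².
Initially C₁ = ε₀A/d = 8.85×10⁻¹² × 1.53×10⁻⁴ / 4.93×10⁻⁴ = 2.75×10⁻¹² F.
C = ε₀A/d scales as 1/d, so C₂/C₁ = d₁/d₂ = 3.22.
C₂ = 3.22 × 2.75×10⁻¹² = 8.84×10⁻¹² F.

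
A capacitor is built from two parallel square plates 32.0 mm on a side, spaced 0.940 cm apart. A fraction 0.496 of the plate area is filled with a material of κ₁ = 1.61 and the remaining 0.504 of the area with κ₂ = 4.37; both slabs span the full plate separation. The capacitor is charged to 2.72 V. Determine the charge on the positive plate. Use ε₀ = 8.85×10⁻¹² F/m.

Q ≈ 7.87 pC

A = (32.0 mm)² = 1.02×10⁻³ m².
Side-by-side slabs ⇒ two capacitors in parallel, each spanning the full gap.
C₁ = κ₁ε₀A₁/d = 1.61 × 8.85×10⁻¹² × 5.08×10⁻⁴ / 9.40×10⁻³ = 7.70×10⁻¹³ F.
C₂ = κ₂ε₀A₂/d = 4.37 × 8.85×10⁻¹² × 5.16×10⁻⁴ / 9.40×10⁻³ = 2.12×10⁻¹² F.
C = C₁ + C₂ = 2.89×10⁻¹² F.
Q = CV = 2.89×10⁻¹² × 2.72 = 7.87×10⁻¹² C.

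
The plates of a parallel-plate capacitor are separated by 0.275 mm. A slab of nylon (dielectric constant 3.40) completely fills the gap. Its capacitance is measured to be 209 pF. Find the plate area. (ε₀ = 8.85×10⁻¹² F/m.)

19.1 cm²

A = Cd/(κε₀) = 2.09×10⁻¹⁰ × 2.75×10⁻⁴ / (3.40 × 8.85×10⁻¹²) = 1.91×10⁻³ m².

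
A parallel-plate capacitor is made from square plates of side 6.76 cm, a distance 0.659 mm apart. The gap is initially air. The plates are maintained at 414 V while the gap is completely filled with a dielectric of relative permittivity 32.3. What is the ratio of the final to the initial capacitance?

C = κε₀A/d scales with κ, so C₂/C₁ = κ = 32.3.

C₂/C₁ ≈ 32.3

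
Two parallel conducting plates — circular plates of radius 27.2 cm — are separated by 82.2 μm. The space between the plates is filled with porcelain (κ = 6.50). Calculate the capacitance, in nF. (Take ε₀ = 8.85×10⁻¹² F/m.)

C ≈ 163 nF

A = π(27.2 cm)² = 0.232 m².
C = κε₀A/d = 6.50 × 8.85×10⁻¹² × 0.232 / 8.22×10⁻⁵ = 1.63×10⁻⁷ F.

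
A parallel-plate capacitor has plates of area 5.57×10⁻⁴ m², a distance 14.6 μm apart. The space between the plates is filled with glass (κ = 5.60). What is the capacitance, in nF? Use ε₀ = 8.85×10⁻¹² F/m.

C = κε₀A/d = 5.60 × 8.85×10⁻¹² × 5.57×10⁻⁴ / 1.46×10⁻⁵ = 1.89×10⁻⁹ F.

C ≈ 1.89 nF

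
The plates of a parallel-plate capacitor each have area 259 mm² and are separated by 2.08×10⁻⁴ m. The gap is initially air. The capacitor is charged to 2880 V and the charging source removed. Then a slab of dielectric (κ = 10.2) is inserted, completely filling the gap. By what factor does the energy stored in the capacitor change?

Isolated ⇒ Q is held fixed.
C₂ = 10.2 C₁ and U = Q²/(2C), so U₂/U₁ = C₁/C₂ = 0.0980.

0.0980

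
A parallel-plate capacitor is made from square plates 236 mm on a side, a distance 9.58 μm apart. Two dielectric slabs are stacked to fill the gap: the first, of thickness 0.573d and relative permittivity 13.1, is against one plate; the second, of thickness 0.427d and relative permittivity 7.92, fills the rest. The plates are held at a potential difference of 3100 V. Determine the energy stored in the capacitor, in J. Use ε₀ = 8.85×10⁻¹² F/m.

U ≈ 2.53 J

A = (236 mm)² = 5.57×10⁻² m².
Stacked slabs ⇒ two capacitors in series, each with the full plate area.
C₁ = κ₁ε₀A/d₁ = 13.1 × 8.85×10⁻¹² × 5.57×10⁻² / 5.49×10⁻⁶ = 1.18×10⁻⁶ F.
C₂ = κ₂ε₀A/d₂ = 7.92 × 8.85×10⁻¹² × 5.57×10⁻² / 4.09×10⁻⁶ = 9.54×10⁻⁷ F.
C = (1/C₁ + 1/C₂)⁻¹ = 5.27×10⁻⁷ F.
U = ½CV² = ½ × 5.27×10⁻⁷ × (3100)² = 2.53 J.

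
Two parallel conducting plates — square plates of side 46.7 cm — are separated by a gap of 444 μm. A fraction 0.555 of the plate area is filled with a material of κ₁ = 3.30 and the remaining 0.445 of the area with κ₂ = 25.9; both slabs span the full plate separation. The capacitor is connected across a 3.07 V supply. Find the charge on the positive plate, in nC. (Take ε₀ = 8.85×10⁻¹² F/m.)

178 nC

A = (46.7 cm)² = 0.218 m².
Side-by-side slabs ⇒ two capacitors in parallel, each spanning the full gap.
C₁ = κ₁ε₀A₁/d = 3.30 × 8.85×10⁻¹² × 0.121 / 4.44×10⁻⁴ = 7.96×10⁻⁹ F.
C₂ = κ₂ε₀A₂/d = 25.9 × 8.85×10⁻¹² × 9.70×10⁻² / 4.44×10⁻⁴ = 5.01×10⁻⁸ F.
C = C₁ + C₂ = 5.81×10⁻⁸ F.
Q = CV = 5.81×10⁻⁸ × 3.07 = 1.78×10⁻⁷ C.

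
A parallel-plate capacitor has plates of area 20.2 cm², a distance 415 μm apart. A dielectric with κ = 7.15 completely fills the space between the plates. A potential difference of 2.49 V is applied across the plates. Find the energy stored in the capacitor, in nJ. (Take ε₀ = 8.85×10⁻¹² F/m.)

A = 20.2 cm² = 2.02×10⁻³ m².
C = κε₀A/d = 7.15 × 8.85×10⁻¹² × 2.02×10⁻³ / 4.15×10⁻⁴ = 3.08×10⁻¹⁰ F.
U = ½CV² = ½ × 3.08×10⁻¹⁰ × (2.49)² = 9.55×10⁻¹⁰ J.

U ≈ 0.955 nJ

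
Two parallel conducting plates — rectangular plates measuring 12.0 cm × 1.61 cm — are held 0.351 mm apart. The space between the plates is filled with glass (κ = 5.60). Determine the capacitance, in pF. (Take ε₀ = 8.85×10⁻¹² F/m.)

A = 12.0 × 1.61 cm² = 1.93×10⁻³ m².
C = κε₀A/d = 5.60 × 8.85×10⁻¹² × 1.93×10⁻³ / 3.51×10⁻⁴ = 2.73×10⁻¹⁰ F.

C ≈ 273 pF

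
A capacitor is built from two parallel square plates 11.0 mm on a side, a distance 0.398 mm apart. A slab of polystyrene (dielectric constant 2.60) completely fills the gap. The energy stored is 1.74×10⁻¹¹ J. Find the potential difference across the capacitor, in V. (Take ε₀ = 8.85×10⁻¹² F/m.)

V ≈ 2.23 V

A = (11.0 mm)² = 1.21×10⁻⁴ m².
C = κε₀A/d = 2.60 × 8.85×10⁻¹² × 1.21×10⁻⁴ / 3.98×10⁻⁴ = 7.00×10⁻¹² F.
V = √(2U/C) = √(2 × 1.74×10⁻¹¹ / 7.00×10⁻¹²) = 2.23 V.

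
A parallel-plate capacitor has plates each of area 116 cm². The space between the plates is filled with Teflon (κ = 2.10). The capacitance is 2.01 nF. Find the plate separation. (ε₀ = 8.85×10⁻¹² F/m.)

A = 116 cm² = 1.16×10⁻² m².
d = κε₀A/C = 2.10 × 8.85×10⁻¹² × 1.16×10⁻² / 2.01×10⁻⁹ = 1.07×10⁻⁴ m.

107 μm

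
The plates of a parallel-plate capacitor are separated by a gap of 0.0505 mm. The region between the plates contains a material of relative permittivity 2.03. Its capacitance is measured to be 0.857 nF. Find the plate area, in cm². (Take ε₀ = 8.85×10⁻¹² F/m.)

24.1 cm²

A = Cd/(κε₀) = 8.57×10⁻¹⁰ × 5.05×10⁻⁵ / (2.03 × 8.85×10⁻¹²) = 2.41×10⁻³ m².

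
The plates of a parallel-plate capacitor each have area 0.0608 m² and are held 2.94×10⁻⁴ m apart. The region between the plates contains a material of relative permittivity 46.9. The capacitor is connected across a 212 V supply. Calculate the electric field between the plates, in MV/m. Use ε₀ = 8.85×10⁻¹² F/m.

E = V/d = 212 / 2.94×10⁻⁴ = 7.21×10⁵ V/m.

0.721 MV/m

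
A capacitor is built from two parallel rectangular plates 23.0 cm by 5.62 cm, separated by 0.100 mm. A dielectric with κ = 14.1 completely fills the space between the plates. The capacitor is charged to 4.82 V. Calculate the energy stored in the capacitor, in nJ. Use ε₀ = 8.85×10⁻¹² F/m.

A = 23.0 × 5.62 cm² = 1.29×10⁻² m².
C = κε₀A/d = 14.1 × 8.85×10⁻¹² × 1.29×10⁻² / 1.00×10⁻⁴ = 1.61×10⁻⁸ F.
U = ½CV² = ½ × 1.61×10⁻⁸ × (4.82)² = 1.87×10⁻⁷ J.

U ≈ 187 nJ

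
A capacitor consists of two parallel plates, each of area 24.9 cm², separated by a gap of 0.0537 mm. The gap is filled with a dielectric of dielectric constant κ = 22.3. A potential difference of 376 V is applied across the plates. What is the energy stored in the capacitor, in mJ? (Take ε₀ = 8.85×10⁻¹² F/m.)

U ≈ 0.647 mJ

A = 24.9 cm² = 2.49×10⁻³ m².
C = κε₀A/d = 22.3 × 8.85×10⁻¹² × 2.49×10⁻³ / 5.37×10⁻⁵ = 9.15×10⁻⁹ F.
U = ½CV² = ½ × 9.15×10⁻⁹ × (376)² = 6.47×10⁻⁴ J.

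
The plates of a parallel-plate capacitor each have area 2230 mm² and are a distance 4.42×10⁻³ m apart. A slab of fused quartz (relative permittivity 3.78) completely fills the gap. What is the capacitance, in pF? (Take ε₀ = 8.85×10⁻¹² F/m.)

A = 2230 mm² = 2.23×10⁻³ m².
C = κε₀A/d = 3.78 × 8.85×10⁻¹² × 2.23×10⁻³ / 4.42×10⁻³ = 1.69×10⁻¹¹ F.

C ≈ 16.9 pF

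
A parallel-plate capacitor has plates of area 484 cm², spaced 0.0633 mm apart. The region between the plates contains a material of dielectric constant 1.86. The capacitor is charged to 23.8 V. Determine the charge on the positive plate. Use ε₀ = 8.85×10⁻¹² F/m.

Q ≈ 300 nC

A = 484 cm² = 4.84×10⁻² m².
C = κε₀A/d = 1.86 × 8.85×10⁻¹² × 4.84×10⁻² / 6.33×10⁻⁵ = 1.26×10⁻⁸ F.
Q = CV = 1.26×10⁻⁸ × 23.8 = 3.00×10⁻⁷ C.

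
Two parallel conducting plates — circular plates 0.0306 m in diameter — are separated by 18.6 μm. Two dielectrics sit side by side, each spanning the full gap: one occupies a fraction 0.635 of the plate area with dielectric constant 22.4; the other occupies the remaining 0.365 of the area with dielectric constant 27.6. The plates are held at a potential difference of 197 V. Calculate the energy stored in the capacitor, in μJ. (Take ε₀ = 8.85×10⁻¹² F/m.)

A = π(0.0306/2 m)² = 7.35×10⁻⁴ m².
Side-by-side slabs ⇒ two capacitors in parallel, each spanning the full gap.
C₁ = κ₁ε₀A₁/d = 22.4 × 8.85×10⁻¹² × 4.67×10⁻⁴ / 1.86×10⁻⁵ = 4.98×10⁻⁹ F.
C₂ = κ₂ε₀A₂/d = 27.6 × 8.85×10⁻¹² × 2.68×10⁻⁴ / 1.86×10⁻⁵ = 3.53×10⁻⁹ F.
C = C₁ + C₂ = 8.50×10⁻⁹ F.
U = ½CV² = ½ × 8.50×10⁻⁹ × (197)² = 1.65×10⁻⁴ J.

U ≈ 165 μJ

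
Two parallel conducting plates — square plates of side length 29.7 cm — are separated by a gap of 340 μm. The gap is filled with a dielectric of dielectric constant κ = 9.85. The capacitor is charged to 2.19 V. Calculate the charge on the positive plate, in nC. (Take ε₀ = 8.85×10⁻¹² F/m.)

A = (29.7 cm)² = 8.82×10⁻² m².
C = κε₀A/d = 9.85 × 8.85×10⁻¹² × 8.82×10⁻² / 3.40×10⁻⁴ = 2.26×10⁻⁸ F.
Q = CV = 2.26×10⁻⁸ × 2.19 = 4.95×10⁻⁸ C.

Q ≈ 49.5 nC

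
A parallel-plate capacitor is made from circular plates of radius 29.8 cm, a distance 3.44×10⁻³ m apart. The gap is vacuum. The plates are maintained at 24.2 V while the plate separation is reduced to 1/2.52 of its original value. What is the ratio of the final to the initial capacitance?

C₂/C₁ ≈ 2.52

C = ε₀A/d scales as 1/d, so C₂/C₁ = d₁/d₂ = 2.52.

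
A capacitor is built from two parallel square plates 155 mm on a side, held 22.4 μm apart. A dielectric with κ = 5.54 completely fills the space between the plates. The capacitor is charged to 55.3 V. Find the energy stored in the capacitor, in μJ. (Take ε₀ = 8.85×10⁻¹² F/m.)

A = (155 mm)² = 2.40×10⁻² m².
C = κε₀A/d = 5.54 × 8.85×10⁻¹² × 2.40×10⁻² / 2.24×10⁻⁵ = 5.26×10⁻⁸ F.
U = ½CV² = ½ × 5.26×10⁻⁸ × (55.3)² = 8.04×10⁻⁵ J.

U ≈ 80.4 μJ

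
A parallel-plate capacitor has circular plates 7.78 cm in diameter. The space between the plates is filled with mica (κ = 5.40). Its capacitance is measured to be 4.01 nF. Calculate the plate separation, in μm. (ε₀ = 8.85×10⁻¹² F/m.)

56.7 μm

A = π(7.78/2 cm)² = 4.75×10⁻³ m².
d = κε₀A/C = 5.40 × 8.85×10⁻¹² × 4.75×10⁻³ / 4.01×10⁻⁹ = 5.67×10⁻⁵ m.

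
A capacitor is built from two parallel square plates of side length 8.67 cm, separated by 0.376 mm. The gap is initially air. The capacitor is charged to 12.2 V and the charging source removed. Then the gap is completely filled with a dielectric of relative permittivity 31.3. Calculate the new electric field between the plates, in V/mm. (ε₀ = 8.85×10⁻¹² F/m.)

1.04 V/mm

A = (8.67 cm)² = 7.52×10⁻³ m².
Initially C₁ = ε₀A/d = 8.85×10⁻¹² × 7.52×10⁻³ / 3.76×10⁻⁴ = 1.77×10⁻¹⁰ F.
E₁ = 3.24×10⁴ V/m.
Isolated ⇒ Q is held fixed. V₂ = Q/C₂ = V₁/31.3; E = V/d, so E₂/E₁ = (V₂/V₁)(d₁/d₂) = 0.0319.
E₂ = 0.0319 × 3.24×10⁴ = 1.04×10³ V/m.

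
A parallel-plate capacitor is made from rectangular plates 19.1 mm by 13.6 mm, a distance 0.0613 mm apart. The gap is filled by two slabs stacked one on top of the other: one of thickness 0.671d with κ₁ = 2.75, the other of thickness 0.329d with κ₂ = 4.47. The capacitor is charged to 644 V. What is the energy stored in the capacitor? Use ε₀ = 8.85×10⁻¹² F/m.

A = 19.1 × 13.6 mm² = 2.60×10⁻⁴ m².
Stacked slabs ⇒ two capacitors in series, each with the full plate area.
C₁ = κ₁ε₀A/d₁ = 2.75 × 8.85×10⁻¹² × 2.60×10⁻⁴ / 4.11×10⁻⁵ = 1.54×10⁻¹⁰ F.
C₂ = κ₂ε₀A/d₂ = 4.47 × 8.85×10⁻¹² × 2.60×10⁻⁴ / 2.02×10⁻⁵ = 5.10×10⁻¹⁰ F.
C = (1/C₁ + 1/C₂)⁻¹ = 1.18×10⁻¹⁰ F.
U = ½CV² = ½ × 1.18×10⁻¹⁰ × (644)² = 2.45×10⁻⁵ J.

U ≈ 24.5 μJ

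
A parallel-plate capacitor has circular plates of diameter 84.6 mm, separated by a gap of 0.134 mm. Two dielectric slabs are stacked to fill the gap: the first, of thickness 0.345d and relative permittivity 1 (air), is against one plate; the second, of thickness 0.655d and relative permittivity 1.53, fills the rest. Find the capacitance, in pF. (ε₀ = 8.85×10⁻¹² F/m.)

480 pF

A = π(84.6/2 mm)² = 5.62×10⁻³ m².
Stacked slabs ⇒ two capacitors in series, each with the full plate area.
C₁ = κ₁ε₀A/d₁ = 1.00 × 8.85×10⁻¹² × 5.62×10⁻³ / 4.62×10⁻⁵ = 1.08×10⁻⁹ F.
C₂ = κ₂ε₀A/d₂ = 1.53 × 8.85×10⁻¹² × 5.62×10⁻³ / 8.78×10⁻⁵ = 8.67×10⁻¹⁰ F.
C = (1/C₁ + 1/C₂)⁻¹ = 4.80×10⁻¹⁰ F.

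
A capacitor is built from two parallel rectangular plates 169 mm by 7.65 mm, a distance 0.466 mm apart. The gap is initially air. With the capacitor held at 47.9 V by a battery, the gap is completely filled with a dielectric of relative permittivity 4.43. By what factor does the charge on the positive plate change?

4.43

Battery connected ⇒ V is held fixed.
C₂ = 4.43 C₁ and Q = CV, so Q₂/Q₁ = C₂/C₁ = 4.43.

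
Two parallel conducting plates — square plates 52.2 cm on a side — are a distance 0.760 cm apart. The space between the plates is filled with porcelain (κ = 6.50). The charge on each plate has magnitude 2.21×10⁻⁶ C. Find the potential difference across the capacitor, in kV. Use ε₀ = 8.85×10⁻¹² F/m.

1.07 kV

A = (52.2 cm)² = 0.272 m².
C = κε₀A/d = 6.50 × 8.85×10⁻¹² × 0.272 / 7.60×10⁻³ = 2.06×10⁻⁹ F.
V = Q/C = 2.21×10⁻⁶ / 2.06×10⁻⁹ = 1.07×10³ V.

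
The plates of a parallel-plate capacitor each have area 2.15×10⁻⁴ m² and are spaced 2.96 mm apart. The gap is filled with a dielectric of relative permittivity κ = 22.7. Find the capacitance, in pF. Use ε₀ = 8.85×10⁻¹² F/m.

C ≈ 14.6 pF

C = κε₀A/d = 22.7 × 8.85×10⁻¹² × 2.15×10⁻⁴ / 2.96×10⁻³ = 1.46×10⁻¹¹ F.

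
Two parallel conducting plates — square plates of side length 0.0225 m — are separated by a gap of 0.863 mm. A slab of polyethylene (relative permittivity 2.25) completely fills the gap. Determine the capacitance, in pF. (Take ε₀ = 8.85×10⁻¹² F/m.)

A = (0.0225 m)² = 5.06×10⁻⁴ m².
C = κε₀A/d = 2.25 × 8.85×10⁻¹² × 5.06×10⁻⁴ / 8.63×10⁻⁴ = 1.17×10⁻¹¹ F.

C ≈ 11.7 pF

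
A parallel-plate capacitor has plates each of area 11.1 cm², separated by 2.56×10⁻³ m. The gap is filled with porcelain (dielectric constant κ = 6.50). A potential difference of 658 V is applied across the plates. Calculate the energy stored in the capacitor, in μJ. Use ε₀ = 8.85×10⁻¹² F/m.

A = 11.1 cm² = 1.11×10⁻³ m².
C = κε₀A/d = 6.50 × 8.85×10⁻¹² × 1.11×10⁻³ / 2.56×10⁻³ = 2.49×10⁻¹¹ F.
U = ½CV² = ½ × 2.49×10⁻¹¹ × (658)² = 5.40×10⁻⁶ J.

5.40 μJ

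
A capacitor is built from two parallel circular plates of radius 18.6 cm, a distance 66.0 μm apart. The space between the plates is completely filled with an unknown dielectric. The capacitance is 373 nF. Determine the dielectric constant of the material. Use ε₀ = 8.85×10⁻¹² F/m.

κ ≈ 25.6

A = π(18.6 cm)² = 0.109 m².
κ = Cd/(ε₀A) = 3.73×10⁻⁷ × 6.60×10⁻⁵ / (8.85×10⁻¹² × 0.109) = 25.6.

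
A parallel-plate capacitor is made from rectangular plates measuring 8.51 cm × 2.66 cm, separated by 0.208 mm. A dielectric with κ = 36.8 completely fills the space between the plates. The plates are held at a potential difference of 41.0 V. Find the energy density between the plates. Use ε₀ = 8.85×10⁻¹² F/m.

6.33 J/m³

E = V/d = 41.0 / 2.08×10⁻⁴ = 1.97×10⁵ V/m.
u = ½κε₀E² = ½ × 36.8 × 8.85×10⁻¹² × (1.97×10⁵)² = 6.33 J/m³.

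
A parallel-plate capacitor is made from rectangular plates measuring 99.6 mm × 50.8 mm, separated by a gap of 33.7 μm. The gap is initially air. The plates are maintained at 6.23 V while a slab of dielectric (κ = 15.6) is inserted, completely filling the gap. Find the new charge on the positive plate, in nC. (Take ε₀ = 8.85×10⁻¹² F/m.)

Q ≈ 129 nC

A = 99.6 × 50.8 mm² = 5.06×10⁻³ m².
Initially C₁ = ε₀A/d = 8.85×10⁻¹² × 5.06×10⁻³ / 3.37×10⁻⁵ = 1.33×10⁻⁹ F.
Q₁ = 8.28×10⁻⁹ C.
Battery connected ⇒ V is held fixed. C₂ = 15.6 C₁ and Q = CV, so Q₂/Q₁ = C₂/C₁ = 15.6.
Q₂ = 15.6 × 8.28×10⁻⁹ = 1.29×10⁻⁷ C.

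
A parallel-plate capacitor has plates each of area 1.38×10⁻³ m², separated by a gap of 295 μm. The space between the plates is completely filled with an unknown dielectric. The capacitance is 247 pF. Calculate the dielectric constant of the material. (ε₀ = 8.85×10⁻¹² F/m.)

5.97

κ = Cd/(ε₀A) = 2.47×10⁻¹⁰ × 2.95×10⁻⁴ / (8.85×10⁻¹² × 1.38×10⁻³) = 5.97.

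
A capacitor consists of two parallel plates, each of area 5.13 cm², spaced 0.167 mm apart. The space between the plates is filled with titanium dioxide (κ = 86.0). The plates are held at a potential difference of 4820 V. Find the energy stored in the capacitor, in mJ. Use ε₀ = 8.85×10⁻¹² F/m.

A = 5.13 cm² = 5.13×10⁻⁴ m².
C = κε₀A/d = 86.0 × 8.85×10⁻¹² × 5.13×10⁻⁴ / 1.67×10⁻⁴ = 2.34×10⁻⁹ F.
U = ½CV² = ½ × 2.34×10⁻⁹ × (4820)² = 2.72×10⁻² J.

27.2 mJ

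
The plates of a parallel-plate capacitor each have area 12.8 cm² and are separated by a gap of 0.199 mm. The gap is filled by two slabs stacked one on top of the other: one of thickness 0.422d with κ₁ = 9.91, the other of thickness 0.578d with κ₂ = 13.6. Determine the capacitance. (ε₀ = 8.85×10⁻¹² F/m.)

C ≈ 0.669 nF

A = 12.8 cm² = 1.28×10⁻³ m².
Stacked slabs ⇒ two capacitors in series, each with the full plate area.
C₁ = κ₁ε₀A/d₁ = 9.91 × 8.85×10⁻¹² × 1.28×10⁻³ / 8.40×10⁻⁵ = 1.34×10⁻⁹ F.
C₂ = κ₂ε₀A/d₂ = 13.6 × 8.85×10⁻¹² × 1.28×10⁻³ / 1.15×10⁻⁴ = 1.34×10⁻⁹ F.
C = (1/C₁ + 1/C₂)⁻¹ = 6.69×10⁻¹⁰ F.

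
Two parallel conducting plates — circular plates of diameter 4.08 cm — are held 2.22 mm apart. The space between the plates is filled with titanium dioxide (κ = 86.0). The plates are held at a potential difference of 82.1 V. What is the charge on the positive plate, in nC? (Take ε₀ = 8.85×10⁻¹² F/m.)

36.8 nC

A = π(4.08/2 cm)² = 1.31×10⁻³ m².
C = κε₀A/d = 86.0 × 8.85×10⁻¹² × 1.31×10⁻³ / 2.22×10⁻³ = 4.48×10⁻¹⁰ F.
Q = CV = 4.48×10⁻¹⁰ × 82.1 = 3.68×10⁻⁸ C.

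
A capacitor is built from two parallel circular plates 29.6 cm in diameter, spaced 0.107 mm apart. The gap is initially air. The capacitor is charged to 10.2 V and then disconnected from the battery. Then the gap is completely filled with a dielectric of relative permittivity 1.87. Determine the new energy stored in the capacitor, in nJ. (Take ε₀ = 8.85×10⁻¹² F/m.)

A = π(29.6/2 cm)² = 6.88×10⁻² m².
Initially C₁ = ε₀A/d = 8.85×10⁻¹² × 6.88×10⁻² / 1.07×10⁻⁴ = 5.69×10⁻⁹ F.
U₁ = 2.96×10⁻⁷ J.
Isolated ⇒ Q is held fixed. C₂ = 1.87 C₁ and U = Q²/(2C), so U₂/U₁ = C₁/C₂ = 0.535.
U₂ = 0.535 × 2.96×10⁻⁷ = 1.58×10⁻⁷ J.

U ≈ 158 nJ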